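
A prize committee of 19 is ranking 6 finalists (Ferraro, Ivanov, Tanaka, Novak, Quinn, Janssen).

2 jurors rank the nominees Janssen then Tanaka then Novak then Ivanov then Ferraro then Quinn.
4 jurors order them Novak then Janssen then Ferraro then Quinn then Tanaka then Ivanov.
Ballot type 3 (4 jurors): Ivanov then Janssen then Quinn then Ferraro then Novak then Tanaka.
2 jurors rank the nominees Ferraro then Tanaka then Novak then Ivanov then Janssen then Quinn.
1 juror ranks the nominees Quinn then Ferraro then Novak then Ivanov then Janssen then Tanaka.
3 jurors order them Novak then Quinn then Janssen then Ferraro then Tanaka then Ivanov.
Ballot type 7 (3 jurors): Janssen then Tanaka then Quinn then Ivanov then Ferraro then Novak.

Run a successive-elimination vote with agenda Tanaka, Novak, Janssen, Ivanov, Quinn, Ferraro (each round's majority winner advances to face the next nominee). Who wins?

Round 1: Tanaka vs Novak — 7–12, Novak advances.
Round 2: Novak vs Janssen — 10–9, Novak advances.
Round 3: Novak vs Ivanov — 12–7, Novak advances.
Round 4: Novak vs Quinn — 11–8, Novak advances.
Round 5: Novak vs Ferraro — 9–10, Ferraro advances.
The agenda winner is Ferraro.

Ferraro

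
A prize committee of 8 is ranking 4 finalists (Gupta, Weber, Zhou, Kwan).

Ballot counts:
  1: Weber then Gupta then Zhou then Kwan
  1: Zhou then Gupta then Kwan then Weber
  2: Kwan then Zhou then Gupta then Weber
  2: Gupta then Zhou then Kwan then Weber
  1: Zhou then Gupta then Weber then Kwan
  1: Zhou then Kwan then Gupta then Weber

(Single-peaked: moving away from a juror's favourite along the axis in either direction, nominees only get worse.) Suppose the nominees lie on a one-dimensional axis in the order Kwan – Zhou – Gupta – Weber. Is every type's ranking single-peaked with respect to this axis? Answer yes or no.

yes

Axis positions: Kwan=1, Zhou=2, Gupta=3, Weber=4.
Type 1 (peak Weber at position 4): ranking walks positions 4-3-2-1, expanding outward from the peak — single-peaked.
Type 2 (peak Zhou at position 2): ranking walks positions 2-3-1-4, expanding outward from the peak — single-peaked.
Type 3 (peak Kwan at position 1): ranking walks positions 1-2-3-4, expanding outward from the peak — single-peaked.
Type 4 (peak Gupta at position 3): ranking walks positions 3-2-1-4, expanding outward from the peak — single-peaked.
Type 5 (peak Zhou at position 2): ranking walks positions 2-3-4-1, expanding outward from the peak — single-peaked.
Type 6 (peak Zhou at position 2): ranking walks positions 2-1-3-4, expanding outward from the peak — single-peaked.
Every ranking is single-peaked on this axis.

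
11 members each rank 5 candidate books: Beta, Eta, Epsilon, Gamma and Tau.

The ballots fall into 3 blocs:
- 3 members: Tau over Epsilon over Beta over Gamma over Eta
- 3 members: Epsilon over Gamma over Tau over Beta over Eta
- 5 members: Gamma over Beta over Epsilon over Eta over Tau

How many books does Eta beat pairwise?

0

Eta against each rival (11 members):
Eta vs Beta: Beta, 11–0.
Eta vs Epsilon: 0 for Eta, 11 for Epsilon — Epsilon by 11–0.
Eta vs Gamma: Gamma, 11–0.
Eta vs Tau: Eta is ranked higher on 5 ballots, Tau on 6. Tau wins 6–5.
Eta beats no one; loses to Beta, Epsilon, Gamma, Tau — 0 pairwise wins.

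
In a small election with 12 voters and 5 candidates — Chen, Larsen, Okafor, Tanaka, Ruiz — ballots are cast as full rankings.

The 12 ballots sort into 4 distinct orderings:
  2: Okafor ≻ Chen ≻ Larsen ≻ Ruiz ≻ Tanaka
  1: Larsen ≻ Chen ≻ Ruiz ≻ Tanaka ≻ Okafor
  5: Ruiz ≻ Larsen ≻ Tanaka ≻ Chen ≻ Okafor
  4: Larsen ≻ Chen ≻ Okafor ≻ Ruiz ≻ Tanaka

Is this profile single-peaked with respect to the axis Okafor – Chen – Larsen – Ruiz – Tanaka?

yes

Axis positions: Okafor=1, Chen=2, Larsen=3, Ruiz=4, Tanaka=5.
Faction 1 (peak Okafor at position 1): ranking walks positions 1-2-3-4-5, expanding outward from the peak — single-peaked.
Faction 2 (peak Larsen at position 3): ranking walks positions 3-2-4-5-1, expanding outward from the peak — single-peaked.
Faction 3 (peak Ruiz at position 4): ranking walks positions 4-3-5-2-1, expanding outward from the peak — single-peaked.
Faction 4 (peak Larsen at position 3): ranking walks positions 3-2-1-4-5, expanding outward from the peak — single-peaked.
Every ranking is single-peaked on this axis.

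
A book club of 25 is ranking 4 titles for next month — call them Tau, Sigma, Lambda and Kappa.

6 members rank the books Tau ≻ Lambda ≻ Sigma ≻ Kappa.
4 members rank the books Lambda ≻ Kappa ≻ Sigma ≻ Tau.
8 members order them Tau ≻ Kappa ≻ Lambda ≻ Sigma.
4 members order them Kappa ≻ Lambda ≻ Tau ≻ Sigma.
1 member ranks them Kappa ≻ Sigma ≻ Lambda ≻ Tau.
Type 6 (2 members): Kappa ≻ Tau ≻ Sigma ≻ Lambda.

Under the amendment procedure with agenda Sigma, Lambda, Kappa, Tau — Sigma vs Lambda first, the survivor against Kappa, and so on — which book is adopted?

Tau

Round 1: Sigma vs Lambda — 3–22, Lambda advances.
Round 2: Lambda vs Kappa — 10–15, Kappa advances.
Round 3: Kappa vs Tau — 11–14, Tau advances.
The agenda winner is Tau.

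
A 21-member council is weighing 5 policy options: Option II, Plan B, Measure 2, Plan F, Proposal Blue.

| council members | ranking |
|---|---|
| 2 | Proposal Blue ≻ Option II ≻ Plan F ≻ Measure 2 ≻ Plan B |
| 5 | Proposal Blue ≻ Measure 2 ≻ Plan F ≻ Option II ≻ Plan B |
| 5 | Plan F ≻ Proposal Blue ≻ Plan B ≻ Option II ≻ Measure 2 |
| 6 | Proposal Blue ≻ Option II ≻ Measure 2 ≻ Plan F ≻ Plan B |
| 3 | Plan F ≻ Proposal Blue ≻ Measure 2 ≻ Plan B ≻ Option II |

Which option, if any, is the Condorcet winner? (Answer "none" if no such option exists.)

Head-to-head results (21 council members):
Option II vs Plan B: Option II wins 13–8.
Option II vs Measure 2: Option II, 13–8.
Option II vs Plan F: 2+6 = 8 for Option II, 13 for Plan F — Plan F by 13–8.
Option II–Proposal Blue: Proposal Blue 21–0.
Plan B–Measure 2: Measure 2 16–5.
Plan B vs Plan F: 0 to 21, Plan F.
Plan B vs Proposal Blue: Plan B is ranked higher on 0 ballots, Proposal Blue on 21. Proposal Blue wins 21–0.
Measure 2 vs Plan F: Measure 2 wins 11–10.
Measure 2–Proposal Blue: Proposal Blue 21–0.
Plan F vs Proposal Blue: Plan F preferred on 5+3 = 8 ballots; Proposal Blue wins 13–8.
Proposal Blue defeats every rival head-to-head and is the Condorcet winner.

Proposal Blue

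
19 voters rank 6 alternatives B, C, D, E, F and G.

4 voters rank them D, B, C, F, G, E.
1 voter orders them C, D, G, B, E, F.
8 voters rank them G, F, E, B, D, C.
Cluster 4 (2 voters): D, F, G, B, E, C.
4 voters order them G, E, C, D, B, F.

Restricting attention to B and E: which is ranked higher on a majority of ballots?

E

Ballots ranking B above E: 4 + 1 + 2 = 7.
Ballots ranking E above B: 19 − 7 = 12.
E wins the head-to-head 12–7.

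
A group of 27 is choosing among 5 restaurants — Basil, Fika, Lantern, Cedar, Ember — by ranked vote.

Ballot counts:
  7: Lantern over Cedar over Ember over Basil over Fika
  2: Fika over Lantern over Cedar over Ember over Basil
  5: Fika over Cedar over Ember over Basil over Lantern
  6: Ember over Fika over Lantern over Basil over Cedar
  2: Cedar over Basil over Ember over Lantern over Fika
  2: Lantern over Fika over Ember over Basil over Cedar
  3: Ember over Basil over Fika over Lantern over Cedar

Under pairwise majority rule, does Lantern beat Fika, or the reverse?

Ballots ranking Lantern above Fika: 7 + 2 + 2 = 11.
Ballots ranking Fika above Lantern: 27 − 11 = 16.
Fika wins the head-to-head 16–11.

Fika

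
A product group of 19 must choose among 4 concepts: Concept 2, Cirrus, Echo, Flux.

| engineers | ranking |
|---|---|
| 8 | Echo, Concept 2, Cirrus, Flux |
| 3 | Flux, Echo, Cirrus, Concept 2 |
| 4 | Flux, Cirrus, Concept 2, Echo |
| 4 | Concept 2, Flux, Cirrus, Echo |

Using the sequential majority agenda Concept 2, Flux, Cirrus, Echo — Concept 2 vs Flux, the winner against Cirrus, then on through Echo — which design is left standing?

Echo

Round 1: Concept 2 vs Flux — 12–7, Concept 2 advances.
Round 2: Concept 2 vs Cirrus — 12–7, Concept 2 advances.
Round 3: Concept 2 vs Echo — 8–11, Echo advances.
The agenda winner is Echo.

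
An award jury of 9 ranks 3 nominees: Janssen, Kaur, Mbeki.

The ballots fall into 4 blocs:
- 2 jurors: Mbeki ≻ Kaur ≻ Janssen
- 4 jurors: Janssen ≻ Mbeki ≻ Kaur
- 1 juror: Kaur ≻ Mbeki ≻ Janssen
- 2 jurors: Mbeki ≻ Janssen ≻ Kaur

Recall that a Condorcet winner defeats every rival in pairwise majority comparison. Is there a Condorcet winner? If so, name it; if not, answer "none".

Mbeki

Pairwise majorities:
Janssen vs Kaur: 4+2 = 6 for Janssen, 3 for Kaur — Janssen by 6–3.
Janssen vs Mbeki: Janssen is ranked higher on 4 ballots, Mbeki on 5. Mbeki wins 5–4.
Kaur vs Mbeki: Kaur preferred on 1 ballot; Mbeki wins 8–1.
Mbeki defeats every rival head-to-head and is the Condorcet winner.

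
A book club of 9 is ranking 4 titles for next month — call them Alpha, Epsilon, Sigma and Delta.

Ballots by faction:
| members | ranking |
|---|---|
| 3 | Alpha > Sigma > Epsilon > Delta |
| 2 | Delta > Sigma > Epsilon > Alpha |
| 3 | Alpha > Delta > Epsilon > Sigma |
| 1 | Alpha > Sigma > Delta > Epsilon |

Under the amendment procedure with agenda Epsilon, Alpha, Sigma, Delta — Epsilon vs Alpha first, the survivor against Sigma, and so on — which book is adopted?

Alpha

Round 1: Epsilon vs Alpha — 2–7, Alpha advances.
Round 2: Alpha vs Sigma — 7–2, Alpha advances.
Round 3: Alpha vs Delta — 7–2, Alpha advances.
Alpha survives the agenda.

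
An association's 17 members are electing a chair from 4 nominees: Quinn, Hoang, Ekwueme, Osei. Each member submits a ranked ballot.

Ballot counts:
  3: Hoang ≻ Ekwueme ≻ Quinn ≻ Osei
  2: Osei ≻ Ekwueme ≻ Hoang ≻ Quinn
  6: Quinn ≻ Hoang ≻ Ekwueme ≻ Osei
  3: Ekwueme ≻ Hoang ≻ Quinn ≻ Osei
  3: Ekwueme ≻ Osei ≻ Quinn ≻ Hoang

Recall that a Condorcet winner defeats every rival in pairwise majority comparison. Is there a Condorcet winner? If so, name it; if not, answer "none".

none

Head-to-head results (17 voters):
Quinn vs Hoang: 9 to 8, Quinn.
Quinn vs Ekwueme: Ekwueme, 11–6.
Quinn vs Osei: Quinn, 12–5.
Hoang vs Ekwueme: 9 to 8, Hoang.
Hoang vs Osei: 12 to 5, Hoang.
Ekwueme vs Osei: Ekwueme, 15–2.
Each candidate drops at least one matchup (Quinn loses to Ekwueme; Hoang loses to Quinn; Ekwueme loses to Hoang; Osei loses to Quinn); the cycle Quinn → Hoang → Ekwueme → Quinn rules out a Condorcet winner.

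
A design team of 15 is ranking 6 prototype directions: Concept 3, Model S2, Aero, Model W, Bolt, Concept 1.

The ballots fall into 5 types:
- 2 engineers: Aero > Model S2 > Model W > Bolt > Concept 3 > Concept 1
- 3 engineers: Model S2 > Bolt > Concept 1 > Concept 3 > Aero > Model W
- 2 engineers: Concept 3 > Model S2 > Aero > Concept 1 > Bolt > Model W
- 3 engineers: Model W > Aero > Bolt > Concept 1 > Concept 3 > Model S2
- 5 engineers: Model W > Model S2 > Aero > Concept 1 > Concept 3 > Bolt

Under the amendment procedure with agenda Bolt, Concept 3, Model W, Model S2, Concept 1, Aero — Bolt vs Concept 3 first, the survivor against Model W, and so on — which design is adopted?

Model W

Round 1: Bolt vs Concept 3 — 8–7, Bolt advances.
Round 2: Bolt vs Model W — 5–10, Model W advances.
Round 3: Model W vs Model S2 — 8–7, Model W advances.
Round 4: Model W vs Concept 1 — 10–5, Model W advances.
Round 5: Model W vs Aero — 8–7, Model W advances.
Model W survives the agenda.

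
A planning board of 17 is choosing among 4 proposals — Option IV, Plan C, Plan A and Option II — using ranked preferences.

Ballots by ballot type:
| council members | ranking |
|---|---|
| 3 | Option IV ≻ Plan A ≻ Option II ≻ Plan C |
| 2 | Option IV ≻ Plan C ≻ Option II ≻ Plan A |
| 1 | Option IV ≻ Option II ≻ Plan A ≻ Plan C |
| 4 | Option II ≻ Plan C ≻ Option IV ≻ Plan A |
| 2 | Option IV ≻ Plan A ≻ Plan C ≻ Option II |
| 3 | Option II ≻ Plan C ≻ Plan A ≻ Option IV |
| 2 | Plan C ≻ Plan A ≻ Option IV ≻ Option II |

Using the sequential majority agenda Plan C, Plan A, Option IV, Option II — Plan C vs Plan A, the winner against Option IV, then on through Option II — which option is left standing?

Round 1: Plan C vs Plan A — 11–6, Plan C advances.
Round 2: Plan C vs Option IV — 9–8, Plan C advances.
Round 3: Plan C vs Option II — 6–11, Option II advances.
The agenda winner is Option II.

Option II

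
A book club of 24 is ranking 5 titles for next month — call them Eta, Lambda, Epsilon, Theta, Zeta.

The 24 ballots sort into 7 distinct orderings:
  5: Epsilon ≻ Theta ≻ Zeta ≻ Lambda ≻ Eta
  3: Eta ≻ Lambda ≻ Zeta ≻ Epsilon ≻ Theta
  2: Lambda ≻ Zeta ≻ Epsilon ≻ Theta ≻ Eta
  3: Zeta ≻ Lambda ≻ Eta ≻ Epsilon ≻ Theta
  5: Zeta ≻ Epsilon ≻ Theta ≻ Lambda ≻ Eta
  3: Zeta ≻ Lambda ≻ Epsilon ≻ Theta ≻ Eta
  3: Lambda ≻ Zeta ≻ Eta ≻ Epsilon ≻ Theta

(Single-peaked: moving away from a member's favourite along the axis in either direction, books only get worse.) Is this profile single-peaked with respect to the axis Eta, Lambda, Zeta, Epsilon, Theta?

Axis positions: Eta=1, Lambda=2, Zeta=3, Epsilon=4, Theta=5.
Ballot type 1 (peak Epsilon at position 4): ranking walks positions 4-5-3-2-1, expanding outward from the peak — single-peaked.
Ballot type 2 (peak Eta at position 1): ranking walks positions 1-2-3-4-5, expanding outward from the peak — single-peaked.
Ballot type 3 (peak Lambda at position 2): ranking walks positions 2-3-4-5-1, expanding outward from the peak — single-peaked.
Ballot type 4 (peak Zeta at position 3): ranking walks positions 3-2-1-4-5, expanding outward from the peak — single-peaked.
Ballot type 5 (peak Zeta at position 3): ranking walks positions 3-4-5-2-1, expanding outward from the peak — single-peaked.
Ballot type 6 (peak Zeta at position 3): ranking walks positions 3-2-4-5-1, expanding outward from the peak — single-peaked.
Ballot type 7 (peak Lambda at position 2): ranking walks positions 2-3-1-4-5, expanding outward from the peak — single-peaked.
Every ranking is single-peaked on this axis.

yes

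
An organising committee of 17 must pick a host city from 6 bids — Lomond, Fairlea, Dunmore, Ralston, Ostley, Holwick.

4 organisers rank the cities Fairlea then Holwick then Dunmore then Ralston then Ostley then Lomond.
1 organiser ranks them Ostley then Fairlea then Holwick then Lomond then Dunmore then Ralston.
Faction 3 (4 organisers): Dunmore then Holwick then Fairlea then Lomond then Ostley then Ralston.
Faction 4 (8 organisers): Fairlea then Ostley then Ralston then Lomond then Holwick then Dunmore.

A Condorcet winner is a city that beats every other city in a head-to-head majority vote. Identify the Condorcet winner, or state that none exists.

Fairlea

Head-to-head results (17 organisers):
Lomond vs Fairlea: Fairlea, 17–0.
Lomond vs Dunmore: Lomond, 9–8.
Lomond–Ralston: Ralston 12–5.
Lomond vs Ostley: Ostley, 13–4.
Lomond vs Holwick: Holwick, 9–8.
Fairlea–Dunmore: Fairlea 13–4.
Fairlea vs Ralston: Fairlea, 17–0.
Fairlea–Ostley: Fairlea 16–1.
Fairlea vs Holwick: Fairlea, 13–4.
Dunmore–Ralston: Dunmore 9–8.
Dunmore vs Ostley: Ostley, 9–8.
Dunmore vs Holwick: Holwick, 13–4.
Ralston vs Ostley: Ostley, 13–4.
Ralston vs Holwick: Holwick, 9–8.
Ostley vs Holwick: Ostley wins 9–8.
Only Fairlea has no losses; Fairlea is the Condorcet winner.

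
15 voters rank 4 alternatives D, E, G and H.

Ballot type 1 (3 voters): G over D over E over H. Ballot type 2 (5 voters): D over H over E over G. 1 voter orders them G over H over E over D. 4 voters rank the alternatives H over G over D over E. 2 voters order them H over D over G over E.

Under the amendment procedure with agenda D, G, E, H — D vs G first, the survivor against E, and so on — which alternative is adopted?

H

Round 1: D vs G — 7–8, G advances.
Round 2: G vs E — 10–5, G advances.
Round 3: G vs H — 4–11, H advances.
The agenda winner is H.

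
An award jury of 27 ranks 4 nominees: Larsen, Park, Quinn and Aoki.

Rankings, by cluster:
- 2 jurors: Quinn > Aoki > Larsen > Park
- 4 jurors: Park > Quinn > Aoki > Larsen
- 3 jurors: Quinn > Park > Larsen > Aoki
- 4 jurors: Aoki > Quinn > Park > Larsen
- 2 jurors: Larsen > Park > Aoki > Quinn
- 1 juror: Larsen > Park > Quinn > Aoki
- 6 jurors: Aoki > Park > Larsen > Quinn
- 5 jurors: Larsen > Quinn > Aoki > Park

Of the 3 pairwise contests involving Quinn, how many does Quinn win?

Quinn against each rival (27 jurors):
Quinn–Larsen: Larsen 14–13.
Quinn vs Park: Quinn, 14–13.
Quinn vs Aoki: Quinn preferred on 2+4+3+1+5 = 15 ballots; Quinn wins 15–12.
Quinn beats Park, Aoki; loses to Larsen — 2 pairwise wins.

2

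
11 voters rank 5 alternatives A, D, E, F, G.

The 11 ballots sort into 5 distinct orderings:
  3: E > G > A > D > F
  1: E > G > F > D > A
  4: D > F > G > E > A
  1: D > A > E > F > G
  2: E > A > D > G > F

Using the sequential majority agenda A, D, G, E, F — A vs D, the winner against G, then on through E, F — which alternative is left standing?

E

Round 1: A vs D — 5–6, D advances.
Round 2: D vs G — 7–4, D advances.
Round 3: D vs E — 5–6, E advances.
Round 4: E vs F — 7–4, E advances.
The agenda winner is E.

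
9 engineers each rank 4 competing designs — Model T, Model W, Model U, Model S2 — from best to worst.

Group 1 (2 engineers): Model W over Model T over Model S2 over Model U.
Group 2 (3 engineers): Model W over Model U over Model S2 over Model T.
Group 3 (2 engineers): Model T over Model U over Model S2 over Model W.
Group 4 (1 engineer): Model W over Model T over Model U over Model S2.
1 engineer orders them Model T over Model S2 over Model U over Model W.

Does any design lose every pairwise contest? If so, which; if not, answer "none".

Model S2

Pairwise majorities:
Model T vs Model W: Model W, 6–3.
Model T vs Model U: Model T is ranked higher on 2+2+1+1 = 6 ballots, Model U on 3. Model T wins 6–3.
Model T vs Model S2: 6 to 3, Model T.
Model W–Model U: Model W 6–3.
Model W vs Model S2: Model W wins 6–3.
Model U vs Model S2: Model U is ranked higher on 3+2+1 = 6 ballots, Model S2 on 3. Model U wins 6–3.
Model S2 loses to every other design — it is the Condorcet loser.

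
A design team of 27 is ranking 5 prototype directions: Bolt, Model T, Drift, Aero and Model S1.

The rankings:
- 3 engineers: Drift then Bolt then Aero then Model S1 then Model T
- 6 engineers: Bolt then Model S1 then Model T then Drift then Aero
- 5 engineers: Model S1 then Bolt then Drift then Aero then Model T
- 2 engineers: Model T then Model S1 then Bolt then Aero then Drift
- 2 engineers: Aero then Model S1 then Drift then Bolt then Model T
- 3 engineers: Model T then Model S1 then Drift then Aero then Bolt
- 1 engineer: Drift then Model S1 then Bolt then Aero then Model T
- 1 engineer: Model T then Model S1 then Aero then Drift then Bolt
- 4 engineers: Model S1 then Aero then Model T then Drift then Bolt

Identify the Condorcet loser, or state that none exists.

none

Head-to-head results (27 engineers):
Bolt vs Model T: Bolt, 17–10.
Bolt vs Drift: 13 to 14, Drift.
Bolt vs Aero: Bolt, 17–10.
Bolt vs Model S1: 3+6 = 9 for Bolt, 18 for Model S1 — Model S1 by 18–9.
Model T vs Drift: Model T wins 16–11.
Model T vs Aero: 6+2+3+1 = 12 for Model T, 15 for Aero — Aero by 15–12.
Model T vs Model S1: Model S1 wins 21–6.
Drift–Aero: Drift 18–9.
Drift vs Model S1: 3+1 = 4 for Drift, 23 for Model S1 — Model S1 by 23–4.
Aero–Model S1: Model S1 22–5.
Each design has at least one pairwise win (Bolt beats Model T; Model T beats Drift; Drift beats Bolt; Aero beats Model T; Model S1 beats Bolt) — no Condorcet loser.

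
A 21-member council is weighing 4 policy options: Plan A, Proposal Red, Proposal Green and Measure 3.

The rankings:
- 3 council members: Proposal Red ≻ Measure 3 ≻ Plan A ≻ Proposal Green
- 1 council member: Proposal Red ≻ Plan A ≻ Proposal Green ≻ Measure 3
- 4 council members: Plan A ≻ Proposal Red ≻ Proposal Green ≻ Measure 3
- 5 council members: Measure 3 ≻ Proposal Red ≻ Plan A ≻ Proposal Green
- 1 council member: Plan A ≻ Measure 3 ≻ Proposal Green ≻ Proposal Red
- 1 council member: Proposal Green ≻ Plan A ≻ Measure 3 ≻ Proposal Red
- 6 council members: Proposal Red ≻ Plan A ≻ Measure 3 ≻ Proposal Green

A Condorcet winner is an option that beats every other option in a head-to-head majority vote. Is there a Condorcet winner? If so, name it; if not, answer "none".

Head-to-head results (21 council members):
Plan A vs Proposal Red: Plan A is ranked higher on 4+1+1 = 6 ballots, Proposal Red on 15. Proposal Red wins 15–6.
Plan A vs Proposal Green: Plan A is ranked higher on 3+1+4+5+1+6 = 20 ballots, Proposal Green on 1. Plan A wins 20–1.
Plan A vs Measure 3: 1+4+1+1+6 = 13 for Plan A, 8 for Measure 3 — Plan A by 13–8.
Proposal Red vs Proposal Green: 3+1+4+5+6 = 19 for Proposal Red, 2 for Proposal Green — Proposal Red by 19–2.
Proposal Red vs Measure 3: Proposal Red preferred on 3+1+4+6 = 14 ballots; Proposal Red wins 14–7.
Proposal Green vs Measure 3: 6 to 15, Measure 3.
Proposal Red wins every pairwise contest, so Proposal Red is the Condorcet winner.

Proposal Red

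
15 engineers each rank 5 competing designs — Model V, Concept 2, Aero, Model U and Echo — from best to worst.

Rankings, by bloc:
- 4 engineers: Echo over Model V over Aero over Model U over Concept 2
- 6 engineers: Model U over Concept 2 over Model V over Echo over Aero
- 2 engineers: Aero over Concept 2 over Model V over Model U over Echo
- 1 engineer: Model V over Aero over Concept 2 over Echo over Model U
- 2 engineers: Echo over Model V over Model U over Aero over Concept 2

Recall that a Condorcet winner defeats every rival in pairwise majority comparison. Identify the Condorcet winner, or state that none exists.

Pairwise majorities:
Model V vs Concept 2: Concept 2, 8–7.
Model V–Aero: Model V 13–2.
Model V vs Model U: Model V, 9–6.
Model V–Echo: Model V 9–6.
Concept 2–Aero: Aero 9–6.
Concept 2–Model U: Model U 12–3.
Concept 2 vs Echo: Concept 2 wins 9–6.
Aero vs Model U: Model U, 8–7.
Aero vs Echo: Echo, 12–3.
Model U–Echo: Model U 8–7.
No design is unbeaten: Model V loses to Concept 2; Concept 2 loses to Aero; Aero loses to Model V; Model U loses to Model V; Echo loses to Model V. In particular Model V → Aero → Concept 2 → Model V is a majority cycle — no Condorcet winner exists.

none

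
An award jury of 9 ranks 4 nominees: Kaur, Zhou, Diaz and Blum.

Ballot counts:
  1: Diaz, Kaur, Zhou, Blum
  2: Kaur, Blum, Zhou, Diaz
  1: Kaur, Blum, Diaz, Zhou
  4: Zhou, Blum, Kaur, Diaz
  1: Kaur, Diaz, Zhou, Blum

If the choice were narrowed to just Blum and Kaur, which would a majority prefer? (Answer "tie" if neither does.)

Ballots ranking Blum above Kaur: 4.
Ballots ranking Kaur above Blum: 9 − 4 = 5.
Kaur wins the head-to-head 5–4.

Kaur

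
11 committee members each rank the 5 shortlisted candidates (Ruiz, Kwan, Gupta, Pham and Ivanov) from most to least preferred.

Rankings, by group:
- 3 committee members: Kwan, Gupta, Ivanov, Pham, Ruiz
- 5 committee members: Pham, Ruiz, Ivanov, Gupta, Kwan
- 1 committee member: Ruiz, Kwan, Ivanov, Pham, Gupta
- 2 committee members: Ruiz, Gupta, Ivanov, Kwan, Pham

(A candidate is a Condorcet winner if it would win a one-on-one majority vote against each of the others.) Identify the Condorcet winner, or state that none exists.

Pairwise majorities:
Ruiz vs Kwan: Ruiz, 8–3.
Ruiz vs Gupta: Ruiz wins 8–3.
Ruiz vs Pham: Pham, 8–3.
Ruiz vs Ivanov: Ruiz, 8–3.
Kwan vs Gupta: Gupta wins 7–4.
Kwan–Pham: Kwan 6–5.
Kwan vs Ivanov: Ivanov wins 7–4.
Gupta vs Pham: Pham wins 6–5.
Gupta vs Ivanov: Ivanov wins 6–5.
Pham vs Ivanov: Ivanov wins 6–5.
Every candidate loses at least once (Ruiz loses to Pham; Kwan loses to Ruiz; Gupta loses to Ruiz; Pham loses to Kwan; Ivanov loses to Ruiz). The majority relation contains the cycle Ruiz → Kwan → Pham → Ruiz, so there is no Condorcet winner.

none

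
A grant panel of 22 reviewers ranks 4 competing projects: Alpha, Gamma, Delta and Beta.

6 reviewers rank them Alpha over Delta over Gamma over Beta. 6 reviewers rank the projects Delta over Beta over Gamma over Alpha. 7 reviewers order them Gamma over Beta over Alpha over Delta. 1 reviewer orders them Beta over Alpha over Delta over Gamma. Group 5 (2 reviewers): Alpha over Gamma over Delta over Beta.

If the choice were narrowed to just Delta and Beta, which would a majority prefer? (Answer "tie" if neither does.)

Delta

Ballots ranking Delta above Beta: 6 + 6 + 2 = 14.
Ballots ranking Beta above Delta: 22 − 14 = 8.
Delta wins the head-to-head 14–8.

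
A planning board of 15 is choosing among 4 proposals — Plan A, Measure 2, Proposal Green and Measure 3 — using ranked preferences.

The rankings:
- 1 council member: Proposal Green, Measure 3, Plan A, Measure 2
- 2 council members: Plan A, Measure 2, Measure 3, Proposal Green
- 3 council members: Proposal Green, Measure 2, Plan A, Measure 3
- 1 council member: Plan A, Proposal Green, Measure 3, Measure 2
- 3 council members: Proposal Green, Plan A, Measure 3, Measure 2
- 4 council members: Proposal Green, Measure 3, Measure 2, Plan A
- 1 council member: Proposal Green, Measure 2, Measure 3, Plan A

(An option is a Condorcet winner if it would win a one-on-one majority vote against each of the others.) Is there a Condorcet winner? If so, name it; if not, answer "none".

Proposal Green

Check each pair by majority over 15 ballots:
Plan A vs Measure 2: Measure 2 wins 8–7.
Plan A vs Proposal Green: Proposal Green wins 12–3.
Plan A vs Measure 3: Plan A, 9–6.
Measure 2 vs Proposal Green: Proposal Green, 13–2.
Measure 2–Measure 3: Measure 3 9–6.
Proposal Green vs Measure 3: Proposal Green, 13–2.
Proposal Green defeats every rival head-to-head and is the Condorcet winner.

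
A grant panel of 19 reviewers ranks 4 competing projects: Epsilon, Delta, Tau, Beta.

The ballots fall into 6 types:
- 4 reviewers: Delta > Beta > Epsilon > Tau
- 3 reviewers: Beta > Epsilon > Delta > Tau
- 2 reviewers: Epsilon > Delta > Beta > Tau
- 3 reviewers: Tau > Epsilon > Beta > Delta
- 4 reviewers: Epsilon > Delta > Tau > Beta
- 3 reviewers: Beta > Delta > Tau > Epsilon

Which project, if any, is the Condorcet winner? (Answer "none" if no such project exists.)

Head-to-head results (19 reviewers):
Epsilon vs Delta: Epsilon, 12–7.
Epsilon vs Tau: 4+3+2+4 = 13 for Epsilon, 6 for Tau — Epsilon by 13–6.
Epsilon vs Beta: 9 to 10, Beta.
Delta vs Tau: Delta wins 16–3.
Delta–Beta: Delta 10–9.
Tau–Beta: Beta 12–7.
No project is unbeaten: Epsilon loses to Beta; Delta loses to Epsilon; Tau loses to Epsilon; Beta loses to Delta. In particular Epsilon beats Delta beats Beta beats Epsilon is a majority cycle — no Condorcet winner exists.

none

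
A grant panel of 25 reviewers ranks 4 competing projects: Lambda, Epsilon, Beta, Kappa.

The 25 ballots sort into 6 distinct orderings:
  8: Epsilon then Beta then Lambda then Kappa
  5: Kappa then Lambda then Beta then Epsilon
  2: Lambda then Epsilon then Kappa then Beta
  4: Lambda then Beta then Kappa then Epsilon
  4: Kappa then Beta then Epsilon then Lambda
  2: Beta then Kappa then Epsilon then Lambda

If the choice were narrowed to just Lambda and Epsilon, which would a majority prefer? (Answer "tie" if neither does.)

Epsilon

Ballots ranking Lambda above Epsilon: 5 + 2 + 4 = 11.
Ballots ranking Epsilon above Lambda: 25 − 11 = 14.
Epsilon wins the head-to-head 14–11.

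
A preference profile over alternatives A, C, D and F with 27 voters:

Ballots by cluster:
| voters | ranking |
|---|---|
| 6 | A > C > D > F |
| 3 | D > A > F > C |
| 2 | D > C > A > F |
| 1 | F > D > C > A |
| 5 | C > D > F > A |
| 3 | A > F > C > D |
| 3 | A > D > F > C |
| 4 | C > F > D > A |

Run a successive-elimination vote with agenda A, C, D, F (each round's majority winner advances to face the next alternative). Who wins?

Round 1: A vs C — 15–12, A advances.
Round 2: A vs D — 12–15, D advances.
Round 3: D vs F — 19–8, D advances.
The agenda winner is D.

D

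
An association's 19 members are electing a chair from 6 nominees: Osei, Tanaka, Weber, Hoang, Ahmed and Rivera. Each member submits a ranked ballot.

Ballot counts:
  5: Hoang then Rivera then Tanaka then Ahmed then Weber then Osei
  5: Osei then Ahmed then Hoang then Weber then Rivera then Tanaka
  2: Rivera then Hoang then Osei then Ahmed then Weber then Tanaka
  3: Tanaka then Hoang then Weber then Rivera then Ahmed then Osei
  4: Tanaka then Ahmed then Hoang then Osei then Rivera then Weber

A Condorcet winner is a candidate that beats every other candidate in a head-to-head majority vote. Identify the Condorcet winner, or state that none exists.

Head-to-head results (19 voters):
Osei vs Tanaka: Tanaka wins 12–7.
Osei–Weber: Osei 11–8.
Osei vs Hoang: Hoang wins 14–5.
Osei vs Ahmed: Ahmed, 12–7.
Osei–Rivera: Rivera 10–9.
Tanaka–Weber: Tanaka 12–7.
Tanaka vs Hoang: Hoang, 12–7.
Tanaka–Ahmed: Tanaka 12–7.
Tanaka vs Rivera: Rivera wins 12–7.
Weber vs Hoang: Hoang, 19–0.
Weber–Ahmed: Ahmed 16–3.
Weber vs Rivera: Rivera, 11–8.
Hoang vs Ahmed: Hoang wins 10–9.
Hoang vs Rivera: Hoang, 17–2.
Ahmed–Rivera: Rivera 10–9.
Hoang wins every pairwise contest, so Hoang is the Condorcet winner.

Hoang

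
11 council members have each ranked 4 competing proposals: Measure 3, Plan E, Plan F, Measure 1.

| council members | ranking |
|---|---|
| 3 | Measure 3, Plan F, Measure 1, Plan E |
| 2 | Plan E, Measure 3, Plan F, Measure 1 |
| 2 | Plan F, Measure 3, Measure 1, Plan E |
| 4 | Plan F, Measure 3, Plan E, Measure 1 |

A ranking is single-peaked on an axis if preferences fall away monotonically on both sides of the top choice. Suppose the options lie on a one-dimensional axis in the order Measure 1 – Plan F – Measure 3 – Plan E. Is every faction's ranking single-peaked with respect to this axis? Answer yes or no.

Axis positions: Measure 1=1, Plan F=2, Measure 3=3, Plan E=4.
Faction 1 (peak Measure 3 at position 3): ranking walks positions 3-2-1-4, expanding outward from the peak — single-peaked.
Faction 2 (peak Plan E at position 4): ranking walks positions 4-3-2-1, expanding outward from the peak — single-peaked.
Faction 3 (peak Plan F at position 2): ranking walks positions 2-3-1-4, expanding outward from the peak — single-peaked.
Faction 4 (peak Plan F at position 2): ranking walks positions 2-3-4-1, expanding outward from the peak — single-peaked.
Every ranking is single-peaked on this axis.

yes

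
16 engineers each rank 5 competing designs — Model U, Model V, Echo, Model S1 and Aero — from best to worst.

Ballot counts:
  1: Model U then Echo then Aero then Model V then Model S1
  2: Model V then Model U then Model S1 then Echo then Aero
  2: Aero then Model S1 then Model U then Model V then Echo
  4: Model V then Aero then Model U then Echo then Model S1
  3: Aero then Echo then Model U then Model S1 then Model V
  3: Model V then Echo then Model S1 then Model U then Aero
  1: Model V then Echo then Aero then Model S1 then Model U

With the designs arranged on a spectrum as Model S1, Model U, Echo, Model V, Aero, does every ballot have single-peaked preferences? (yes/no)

Axis positions: Model S1=1, Model U=2, Echo=3, Model V=4, Aero=5.
Faction 1: ranking walks positions 2-3-5-4-1; Aero is ranked above Model V even though Model V lies between Aero and the peak Model U on the axis — preferences dip and rise again. Not single-peaked.
Faction 2: ranking walks positions 4-2-1-3-5; Model U is ranked above Echo even though Echo lies between Model U and the peak Model V on the axis — preferences dip and rise again. Not single-peaked.
Faction 3: ranking walks positions 5-1-2-4-3; Model S1 is ranked above Model V even though Model V lies between Model S1 and the peak Aero on the axis — preferences dip and rise again. Not single-peaked.
Faction 4: ranking walks positions 4-5-2-3-1; Model U is ranked above Echo even though Echo lies between Model U and the peak Model V on the axis — preferences dip and rise again. Not single-peaked.
Faction 5: ranking walks positions 5-3-2-1-4; Echo is ranked above Model V even though Model V lies between Echo and the peak Aero on the axis — preferences dip and rise again. Not single-peaked.
Faction 6: ranking walks positions 4-3-1-2-5; Model S1 is ranked above Model U even though Model U lies between Model S1 and the peak Model V on the axis — preferences dip and rise again. Not single-peaked.
Faction 7: ranking walks positions 4-3-5-1-2; Model S1 is ranked above Model U even though Model U lies between Model S1 and the peak Model V on the axis — preferences dip and rise again. Not single-peaked.
Faction 1 violates single-peakedness, so the profile is not single-peaked on this axis.

no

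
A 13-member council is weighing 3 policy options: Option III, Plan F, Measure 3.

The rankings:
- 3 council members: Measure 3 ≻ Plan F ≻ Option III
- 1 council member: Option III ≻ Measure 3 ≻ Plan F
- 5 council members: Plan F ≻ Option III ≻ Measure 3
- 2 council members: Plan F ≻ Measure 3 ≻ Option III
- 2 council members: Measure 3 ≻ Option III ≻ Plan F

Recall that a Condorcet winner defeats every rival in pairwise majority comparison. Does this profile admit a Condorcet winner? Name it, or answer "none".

Pairwise majorities:
Option III–Plan F: Plan F 10–3.
Option III vs Measure 3: Measure 3, 7–6.
Plan F vs Measure 3: Plan F wins 7–6.
Plan F beats each of Option III, Measure 3 — Plan F is the Condorcet winner.

Plan F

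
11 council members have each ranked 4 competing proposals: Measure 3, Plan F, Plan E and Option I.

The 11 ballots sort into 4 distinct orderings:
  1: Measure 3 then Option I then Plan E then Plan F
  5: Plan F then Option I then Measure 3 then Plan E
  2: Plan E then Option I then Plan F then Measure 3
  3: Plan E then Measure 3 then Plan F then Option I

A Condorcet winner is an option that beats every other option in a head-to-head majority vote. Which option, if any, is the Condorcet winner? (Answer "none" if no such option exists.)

none

Check each pair by majority over 11 ballots:
Measure 3 vs Plan F: 1+3 = 4 for Measure 3, 7 for Plan F — Plan F by 7–4.
Measure 3 vs Plan E: Measure 3 wins 6–5.
Measure 3–Option I: Option I 7–4.
Plan F vs Plan E: 5 for Plan F, 6 for Plan E — Plan E by 6–5.
Plan F–Option I: Plan F 8–3.
Plan E–Option I: Option I 6–5.
Every option loses at least once (Measure 3 loses to Plan F; Plan F loses to Plan E; Plan E loses to Measure 3; Option I loses to Plan F). The majority relation contains the cycle Measure 3 beats Plan E beats Plan F beats Measure 3, so there is no Condorcet winner.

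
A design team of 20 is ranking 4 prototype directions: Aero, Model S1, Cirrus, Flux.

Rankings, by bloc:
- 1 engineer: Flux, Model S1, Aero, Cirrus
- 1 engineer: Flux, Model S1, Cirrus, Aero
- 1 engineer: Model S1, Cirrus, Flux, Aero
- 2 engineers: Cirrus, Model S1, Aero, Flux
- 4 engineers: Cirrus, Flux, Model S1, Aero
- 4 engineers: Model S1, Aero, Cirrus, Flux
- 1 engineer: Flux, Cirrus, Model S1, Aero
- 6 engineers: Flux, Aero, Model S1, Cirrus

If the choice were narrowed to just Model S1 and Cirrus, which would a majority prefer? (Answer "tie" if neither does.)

Ballots ranking Model S1 above Cirrus: 1 + 1 + 1 + 4 + 6 = 13.
Ballots ranking Cirrus above Model S1: 20 − 13 = 7.
Model S1 wins the head-to-head 13–7.

Model S1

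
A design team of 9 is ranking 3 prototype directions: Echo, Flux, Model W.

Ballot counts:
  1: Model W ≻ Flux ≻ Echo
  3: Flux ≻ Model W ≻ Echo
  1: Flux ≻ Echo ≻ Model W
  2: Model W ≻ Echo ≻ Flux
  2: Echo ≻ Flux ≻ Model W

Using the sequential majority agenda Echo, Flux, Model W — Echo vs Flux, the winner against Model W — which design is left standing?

Round 1: Echo vs Flux — 4–5, Flux advances.
Round 2: Flux vs Model W — 6–3, Flux advances.
Flux survives the agenda.

Flux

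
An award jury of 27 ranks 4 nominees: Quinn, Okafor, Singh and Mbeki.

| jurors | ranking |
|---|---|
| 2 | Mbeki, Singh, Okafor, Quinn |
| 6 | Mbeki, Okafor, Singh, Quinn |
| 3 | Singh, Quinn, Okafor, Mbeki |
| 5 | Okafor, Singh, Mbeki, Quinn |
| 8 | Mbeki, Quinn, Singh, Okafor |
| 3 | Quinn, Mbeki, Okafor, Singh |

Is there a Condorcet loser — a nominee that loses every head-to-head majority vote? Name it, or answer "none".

none

Pairwise majorities:
Quinn–Okafor: Quinn 14–13.
Quinn vs Singh: Singh, 16–11.
Quinn–Mbeki: Mbeki 21–6.
Okafor–Singh: Okafor 14–13.
Okafor vs Mbeki: Mbeki, 19–8.
Singh vs Mbeki: 3+5 = 8 for Singh, 19 for Mbeki — Mbeki by 19–8.
Each nominee has at least one pairwise win (Quinn beats Okafor; Okafor beats Singh; Singh beats Quinn; Mbeki beats Quinn) — no Condorcet loser.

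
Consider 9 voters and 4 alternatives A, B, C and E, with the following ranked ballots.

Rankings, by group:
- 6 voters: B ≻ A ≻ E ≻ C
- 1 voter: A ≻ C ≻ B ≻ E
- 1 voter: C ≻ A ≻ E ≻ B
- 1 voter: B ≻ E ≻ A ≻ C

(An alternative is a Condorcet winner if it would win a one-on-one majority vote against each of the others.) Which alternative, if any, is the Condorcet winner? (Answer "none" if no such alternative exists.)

B

Pairwise majorities:
A vs B: A is ranked higher on 1+1 = 2 ballots, B on 7. B wins 7–2.
A vs C: 6+1+1 = 8 for A, 1 for C — A by 8–1.
A vs E: 6+1+1 = 8 for A, 1 for E — A by 8–1.
B vs C: B preferred on 6+1 = 7 ballots; B wins 7–2.
B vs E: 6+1+1 = 8 for B, 1 for E — B by 8–1.
C vs E: C preferred on 1+1 = 2 ballots; E wins 7–2.
B defeats every rival head-to-head and is the Condorcet winner.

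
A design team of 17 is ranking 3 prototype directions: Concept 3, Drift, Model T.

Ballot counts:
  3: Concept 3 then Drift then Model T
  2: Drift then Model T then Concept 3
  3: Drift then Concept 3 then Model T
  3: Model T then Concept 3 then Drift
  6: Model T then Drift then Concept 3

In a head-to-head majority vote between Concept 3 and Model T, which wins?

Model T

Ballots ranking Concept 3 above Model T: 3 + 3 = 6.
Ballots ranking Model T above Concept 3: 17 − 6 = 11.
Model T wins the head-to-head 11–6.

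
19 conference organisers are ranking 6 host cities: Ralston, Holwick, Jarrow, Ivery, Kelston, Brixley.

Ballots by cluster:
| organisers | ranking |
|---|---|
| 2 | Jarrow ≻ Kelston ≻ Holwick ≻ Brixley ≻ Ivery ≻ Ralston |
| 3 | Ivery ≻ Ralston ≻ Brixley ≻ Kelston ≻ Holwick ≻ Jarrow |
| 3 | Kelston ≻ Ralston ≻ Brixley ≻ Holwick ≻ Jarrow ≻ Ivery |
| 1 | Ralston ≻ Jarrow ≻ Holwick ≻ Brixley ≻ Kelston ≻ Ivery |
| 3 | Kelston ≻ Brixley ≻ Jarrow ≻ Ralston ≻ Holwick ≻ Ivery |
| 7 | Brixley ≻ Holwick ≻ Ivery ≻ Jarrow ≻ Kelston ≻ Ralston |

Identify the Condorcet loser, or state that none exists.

Head-to-head results (19 organisers):
Ralston vs Holwick: Ralston, 10–9.
Ralston vs Jarrow: Jarrow, 12–7.
Ralston vs Ivery: Ivery, 12–7.
Ralston–Kelston: Kelston 15–4.
Ralston vs Brixley: Brixley wins 12–7.
Holwick vs Jarrow: Holwick preferred on 3+3+7 = 13 ballots; Holwick wins 13–6.
Holwick vs Ivery: Holwick is ranked higher on 2+3+1+3+7 = 16 ballots, Ivery on 3. Holwick wins 16–3.
Holwick–Kelston: Kelston 11–8.
Holwick vs Brixley: 3 to 16, Brixley.
Jarrow vs Ivery: 9 to 10, Ivery.
Jarrow vs Kelston: Jarrow, 10–9.
Jarrow vs Brixley: Jarrow is ranked higher on 2+1 = 3 ballots, Brixley on 16. Brixley wins 16–3.
Ivery vs Kelston: Ivery is ranked higher on 3+7 = 10 ballots, Kelston on 9. Ivery wins 10–9.
Ivery vs Brixley: Brixley, 16–3.
Kelston vs Brixley: 2+3+3 = 8 for Kelston, 11 for Brixley — Brixley by 11–8.
Each city has at least one pairwise win (Ralston beats Holwick; Holwick beats Jarrow; Jarrow beats Ralston; Ivery beats Ralston; Kelston beats Ralston; Brixley beats Ralston) — no Condorcet loser.

none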